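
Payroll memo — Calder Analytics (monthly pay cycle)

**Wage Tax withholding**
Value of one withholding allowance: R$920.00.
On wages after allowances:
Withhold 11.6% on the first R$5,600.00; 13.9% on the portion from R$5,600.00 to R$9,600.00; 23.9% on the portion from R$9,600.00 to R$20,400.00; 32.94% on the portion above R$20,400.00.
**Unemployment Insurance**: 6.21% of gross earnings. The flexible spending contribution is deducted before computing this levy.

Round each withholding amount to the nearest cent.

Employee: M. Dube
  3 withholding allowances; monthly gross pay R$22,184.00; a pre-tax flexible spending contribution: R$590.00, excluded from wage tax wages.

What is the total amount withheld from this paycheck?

Wage Tax: taxable = R$22,184.00 − R$590.00 − 3×R$920.00 = R$18,834.00
  R$1,205.60 + 23.9% × (R$18,834.00 − R$9,600.00) = R$1,205.60 + 23.9% × R$9,234.00 = R$3,412.53
Unemployment Insurance: 6.21% × R$21,594.00 = R$1,340.99
Total: R$3,412.53 + R$1,340.99 = R$4,753.52

R$4,753.52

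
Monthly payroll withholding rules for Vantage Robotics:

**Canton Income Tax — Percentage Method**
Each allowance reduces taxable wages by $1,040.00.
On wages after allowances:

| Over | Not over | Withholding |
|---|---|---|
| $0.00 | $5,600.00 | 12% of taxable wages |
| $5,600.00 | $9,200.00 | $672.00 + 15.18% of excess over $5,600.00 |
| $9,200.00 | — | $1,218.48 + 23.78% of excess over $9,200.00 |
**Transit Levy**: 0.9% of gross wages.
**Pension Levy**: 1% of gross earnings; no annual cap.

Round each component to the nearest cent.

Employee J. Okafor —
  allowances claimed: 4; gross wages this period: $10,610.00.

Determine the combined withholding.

$1,002.62

Canton Income Tax: taxable = $10,610.00 − 4×$1,040.00 = $6,450.00
  $672.00 + 15.18% × ($6,450.00 − $5,600.00) = $672.00 + 15.18% × $850.00 = $801.03
Transit Levy: 0.9% × $10,610.00 = $95.49
Pension Levy: 1% × $10,610.00 = $106.10
Total: $801.03 + $95.49 + $106.10 = $1,002.62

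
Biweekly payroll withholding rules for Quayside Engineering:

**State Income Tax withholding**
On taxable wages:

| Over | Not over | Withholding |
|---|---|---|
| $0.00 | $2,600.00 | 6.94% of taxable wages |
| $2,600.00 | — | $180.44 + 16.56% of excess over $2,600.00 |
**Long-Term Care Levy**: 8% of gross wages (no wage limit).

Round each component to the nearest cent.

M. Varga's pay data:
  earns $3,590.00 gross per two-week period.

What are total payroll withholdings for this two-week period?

State Income Tax: taxable = $3,590.00
  $180.44 + 16.56% × ($3,590.00 − $2,600.00) = $180.44 + 16.56% × $990.00 = $344.38
Long-Term Care Levy: 8% × $3,590.00 = $287.20
Total: $344.38 + $287.20 = $631.58

$631.58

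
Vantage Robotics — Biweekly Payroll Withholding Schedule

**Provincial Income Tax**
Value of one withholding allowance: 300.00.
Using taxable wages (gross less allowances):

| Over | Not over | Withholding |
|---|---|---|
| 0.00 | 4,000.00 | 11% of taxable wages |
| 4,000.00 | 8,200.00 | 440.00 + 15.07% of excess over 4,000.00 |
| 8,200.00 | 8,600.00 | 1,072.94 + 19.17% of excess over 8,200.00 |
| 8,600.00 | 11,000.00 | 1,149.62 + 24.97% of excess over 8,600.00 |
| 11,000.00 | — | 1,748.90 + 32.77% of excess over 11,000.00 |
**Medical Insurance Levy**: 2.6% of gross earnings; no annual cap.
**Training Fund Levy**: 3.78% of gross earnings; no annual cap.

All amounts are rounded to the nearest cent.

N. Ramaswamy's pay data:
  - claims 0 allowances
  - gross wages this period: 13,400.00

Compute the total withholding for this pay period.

3,390.30

Provincial Income Tax: taxable = 13,400.00
  1,748.90 + 32.77% × (13,400.00 − 11,000.00) = 1,748.90 + 32.77% × 2,400.00 = 2,535.38
Medical Insurance Levy: 2.6% × 13,400.00 = 348.40
Training Fund Levy: 3.78% × 13,400.00 = 506.52
Total: 2,535.38 + 348.40 + 506.52 = 3,390.30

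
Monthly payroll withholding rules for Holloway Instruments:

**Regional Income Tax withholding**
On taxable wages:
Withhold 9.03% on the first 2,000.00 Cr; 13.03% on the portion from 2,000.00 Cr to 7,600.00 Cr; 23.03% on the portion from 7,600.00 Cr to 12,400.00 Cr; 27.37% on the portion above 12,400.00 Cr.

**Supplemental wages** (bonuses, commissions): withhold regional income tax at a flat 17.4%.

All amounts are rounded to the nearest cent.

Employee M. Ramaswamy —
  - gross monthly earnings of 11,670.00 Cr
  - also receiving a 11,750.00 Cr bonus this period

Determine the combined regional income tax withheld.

Regional Income Tax: taxable = 11,670.00 Cr
  910.28 Cr + 23.03% × (11,670.00 Cr − 7,600.00 Cr) = 910.28 Cr + 23.03% × 4,070.00 Cr = 1,847.60 Cr
Supplemental (17.4% flat on bonus): 17.4% × 11,750.00 Cr = 2,044.50 Cr
Total regional income tax: 1,847.60 Cr + 2,044.50 Cr = 3,892.10 Cr

3,892.10 Cr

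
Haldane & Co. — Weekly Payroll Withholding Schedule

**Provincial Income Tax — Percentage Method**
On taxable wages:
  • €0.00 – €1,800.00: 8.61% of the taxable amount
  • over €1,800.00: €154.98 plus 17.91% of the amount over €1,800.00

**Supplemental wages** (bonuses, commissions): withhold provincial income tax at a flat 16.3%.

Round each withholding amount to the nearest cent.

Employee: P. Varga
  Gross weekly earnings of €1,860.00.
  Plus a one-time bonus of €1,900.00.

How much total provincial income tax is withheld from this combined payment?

Provincial Income Tax: taxable = €1,860.00
  €154.98 + 17.91% × (€1,860.00 − €1,800.00) = €154.98 + 17.91% × €60.00 = €165.73
Supplemental (16.3% flat on bonus): 16.3% × €1,900.00 = €309.70
Total provincial income tax: €165.73 + €309.70 = €475.43

€475.43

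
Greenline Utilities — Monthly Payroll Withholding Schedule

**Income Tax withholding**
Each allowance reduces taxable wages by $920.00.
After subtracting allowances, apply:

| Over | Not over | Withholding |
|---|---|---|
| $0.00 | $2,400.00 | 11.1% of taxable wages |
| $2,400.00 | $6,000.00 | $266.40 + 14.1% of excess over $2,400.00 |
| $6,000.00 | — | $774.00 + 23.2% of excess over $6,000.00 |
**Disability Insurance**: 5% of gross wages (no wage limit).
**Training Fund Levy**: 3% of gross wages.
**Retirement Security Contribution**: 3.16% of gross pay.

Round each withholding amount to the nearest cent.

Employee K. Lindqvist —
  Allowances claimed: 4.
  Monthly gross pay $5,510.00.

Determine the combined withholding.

Income Tax: taxable = $5,510.00 − 4×$920.00 = $1,830.00
  11.1% × $1,830.00 = $203.13
Disability Insurance: 5% × $5,510.00 = $275.50
Training Fund Levy: 3% × $5,510.00 = $165.30
Retirement Security Contribution: 3.16% × $5,510.00 = $174.12
Total: $203.13 + $275.50 + $165.30 + $174.12 = $818.05

$818.05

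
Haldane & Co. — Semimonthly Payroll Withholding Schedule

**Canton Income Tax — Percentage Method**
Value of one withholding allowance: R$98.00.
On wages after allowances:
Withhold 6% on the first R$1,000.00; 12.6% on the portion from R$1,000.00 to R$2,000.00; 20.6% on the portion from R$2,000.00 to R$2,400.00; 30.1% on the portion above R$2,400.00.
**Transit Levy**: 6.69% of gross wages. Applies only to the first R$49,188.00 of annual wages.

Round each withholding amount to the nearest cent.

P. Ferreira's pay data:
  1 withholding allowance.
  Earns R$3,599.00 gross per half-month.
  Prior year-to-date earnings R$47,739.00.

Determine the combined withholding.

Canton Income Tax: taxable = R$3,599.00 − 1×R$98.00 = R$3,501.00
  R$268.40 + 30.1% × (R$3,501.00 − R$2,400.00) = R$268.40 + 30.1% × R$1,101.00 = R$599.80
Transit Levy: cap R$49,188.00 − YTD R$47,739.00 = R$1,449.00 subject; 6.69% × R$1,449.00 = R$96.94
Total: R$599.80 + R$96.94 = R$696.74

R$696.74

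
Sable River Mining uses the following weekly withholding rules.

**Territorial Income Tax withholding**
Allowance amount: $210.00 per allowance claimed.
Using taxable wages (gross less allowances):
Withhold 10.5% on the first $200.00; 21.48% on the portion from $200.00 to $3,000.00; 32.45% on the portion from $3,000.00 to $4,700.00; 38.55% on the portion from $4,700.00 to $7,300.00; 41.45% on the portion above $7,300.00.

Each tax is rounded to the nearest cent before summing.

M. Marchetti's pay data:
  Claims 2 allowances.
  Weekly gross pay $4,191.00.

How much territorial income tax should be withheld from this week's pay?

$872.63

Territorial Income Tax: taxable = $4,191.00 − 2×$210.00 = $3,771.00
  $622.44 + 32.45% × ($3,771.00 − $3,000.00) = $622.44 + 32.45% × $771.00 = $872.63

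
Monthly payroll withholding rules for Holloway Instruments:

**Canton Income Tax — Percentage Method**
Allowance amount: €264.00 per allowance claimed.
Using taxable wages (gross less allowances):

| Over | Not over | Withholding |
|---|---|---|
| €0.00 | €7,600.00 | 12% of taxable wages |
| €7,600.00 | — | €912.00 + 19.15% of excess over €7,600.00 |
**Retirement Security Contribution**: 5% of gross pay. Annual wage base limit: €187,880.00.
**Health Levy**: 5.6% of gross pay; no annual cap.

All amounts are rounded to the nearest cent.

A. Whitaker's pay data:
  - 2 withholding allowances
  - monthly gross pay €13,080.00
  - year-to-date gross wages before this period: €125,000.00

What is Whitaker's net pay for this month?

€9,833.21

Canton Income Tax: taxable = €13,080.00 − 2×€264.00 = €12,552.00
  €912.00 + 19.15% × (€12,552.00 − €7,600.00) = €912.00 + 19.15% × €4,952.00 = €1,860.31
Retirement Security Contribution: 5% × €13,080.00 = €654.00
Health Levy: 5.6% × €13,080.00 = €732.48
Total withheld: €1,860.31 + €654.00 + €732.48 = €3,246.79
Net pay: €13,080.00 − €3,246.79 = €9,833.21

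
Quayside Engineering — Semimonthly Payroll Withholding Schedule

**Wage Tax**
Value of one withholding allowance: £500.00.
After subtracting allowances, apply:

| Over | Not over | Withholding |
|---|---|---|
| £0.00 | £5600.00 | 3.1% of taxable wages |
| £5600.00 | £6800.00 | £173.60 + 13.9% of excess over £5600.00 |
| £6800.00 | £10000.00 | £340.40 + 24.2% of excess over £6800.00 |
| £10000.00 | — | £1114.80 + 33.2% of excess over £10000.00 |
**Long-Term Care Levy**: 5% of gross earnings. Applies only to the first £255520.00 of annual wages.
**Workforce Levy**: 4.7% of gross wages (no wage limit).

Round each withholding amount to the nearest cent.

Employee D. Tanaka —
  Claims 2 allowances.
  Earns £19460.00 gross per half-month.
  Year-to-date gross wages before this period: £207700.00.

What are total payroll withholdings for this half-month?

£5811.14

Wage Tax: taxable = £19460.00 − 2×£500.00 = £18460.00
  £1114.80 + 33.2% × (£18460.00 − £10000.00) = £1114.80 + 33.2% × £8460.00 = £3923.52
Long-Term Care Levy: 5% × £19460.00 = £973.00
Workforce Levy: 4.7% × £19460.00 = £914.62
Total: £3923.52 + £973.00 + £914.62 = £5811.14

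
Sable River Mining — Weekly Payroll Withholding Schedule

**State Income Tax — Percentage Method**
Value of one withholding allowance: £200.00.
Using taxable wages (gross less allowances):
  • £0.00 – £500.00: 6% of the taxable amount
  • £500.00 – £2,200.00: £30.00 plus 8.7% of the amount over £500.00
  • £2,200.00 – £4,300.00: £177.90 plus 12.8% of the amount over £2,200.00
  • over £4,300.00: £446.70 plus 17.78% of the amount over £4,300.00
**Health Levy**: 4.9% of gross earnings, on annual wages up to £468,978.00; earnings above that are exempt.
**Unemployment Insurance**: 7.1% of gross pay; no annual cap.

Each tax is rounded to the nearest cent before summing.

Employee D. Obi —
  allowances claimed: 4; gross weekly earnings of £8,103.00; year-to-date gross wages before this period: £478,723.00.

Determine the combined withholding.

State Income Tax: taxable = £8,103.00 − 4×£200.00 = £7,303.00
  £446.70 + 17.78% × (£7,303.00 − £4,300.00) = £446.70 + 17.78% × £3,003.00 = £980.63
Health Levy: YTD £478,723.00 ≥ cap £468,978.00 → £0.00
Unemployment Insurance: 7.1% × £8,103.00 = £575.31
Total: £980.63 + £0.00 + £575.31 = £1,555.94

£1,555.94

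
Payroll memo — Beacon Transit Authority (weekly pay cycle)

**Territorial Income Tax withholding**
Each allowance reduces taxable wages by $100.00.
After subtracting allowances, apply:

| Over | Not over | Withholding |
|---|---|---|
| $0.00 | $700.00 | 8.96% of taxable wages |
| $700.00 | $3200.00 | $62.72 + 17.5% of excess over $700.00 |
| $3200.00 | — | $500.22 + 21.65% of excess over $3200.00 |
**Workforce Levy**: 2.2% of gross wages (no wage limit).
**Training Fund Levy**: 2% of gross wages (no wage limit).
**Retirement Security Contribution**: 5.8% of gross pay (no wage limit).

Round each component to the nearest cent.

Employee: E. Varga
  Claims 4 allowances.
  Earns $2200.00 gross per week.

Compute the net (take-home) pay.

Territorial Income Tax: taxable = $2200.00 − 4×$100.00 = $1800.00
  $62.72 + 17.5% × ($1800.00 − $700.00) = $62.72 + 17.5% × $1100.00 = $255.22
Workforce Levy: 2.2% × $2200.00 = $48.40
Training Fund Levy: 2% × $2200.00 = $44.00
Retirement Security Contribution: 5.8% × $2200.00 = $127.60
Total withheld: $255.22 + $48.40 + $44.00 + $127.60 = $475.22
Net pay: $2200.00 − $475.22 = $1724.78

$1724.78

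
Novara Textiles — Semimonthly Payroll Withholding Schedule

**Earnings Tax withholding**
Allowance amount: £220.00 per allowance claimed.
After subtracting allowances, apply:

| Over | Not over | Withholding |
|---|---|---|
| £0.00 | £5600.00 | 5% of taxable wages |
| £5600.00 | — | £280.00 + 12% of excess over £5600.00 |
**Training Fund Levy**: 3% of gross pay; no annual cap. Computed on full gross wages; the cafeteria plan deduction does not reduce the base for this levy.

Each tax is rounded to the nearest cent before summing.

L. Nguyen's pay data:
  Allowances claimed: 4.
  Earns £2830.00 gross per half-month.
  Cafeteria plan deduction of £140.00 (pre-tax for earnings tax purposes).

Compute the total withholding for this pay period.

£175.40

Earnings Tax: taxable = £2830.00 − £140.00 − 4×£220.00 = £1810.00
  5% × £1810.00 = £90.50
Training Fund Levy: 3% × £2830.00 = £84.90
Total: £90.50 + £84.90 = £175.40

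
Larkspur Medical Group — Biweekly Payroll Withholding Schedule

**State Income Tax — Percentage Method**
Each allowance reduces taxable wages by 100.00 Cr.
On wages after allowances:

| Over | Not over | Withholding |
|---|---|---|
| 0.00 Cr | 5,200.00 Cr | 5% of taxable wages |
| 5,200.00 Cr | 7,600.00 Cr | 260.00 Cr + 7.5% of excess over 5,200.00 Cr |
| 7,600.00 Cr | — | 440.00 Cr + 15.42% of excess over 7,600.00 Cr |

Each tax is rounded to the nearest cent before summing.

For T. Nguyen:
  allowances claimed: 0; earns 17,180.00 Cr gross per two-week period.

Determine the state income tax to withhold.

State Income Tax: taxable = 17,180.00 Cr
  440.00 Cr + 15.42% × (17,180.00 Cr − 7,600.00 Cr) = 440.00 Cr + 15.42% × 9,580.00 Cr = 1,917.24 Cr

1,917.24 Cr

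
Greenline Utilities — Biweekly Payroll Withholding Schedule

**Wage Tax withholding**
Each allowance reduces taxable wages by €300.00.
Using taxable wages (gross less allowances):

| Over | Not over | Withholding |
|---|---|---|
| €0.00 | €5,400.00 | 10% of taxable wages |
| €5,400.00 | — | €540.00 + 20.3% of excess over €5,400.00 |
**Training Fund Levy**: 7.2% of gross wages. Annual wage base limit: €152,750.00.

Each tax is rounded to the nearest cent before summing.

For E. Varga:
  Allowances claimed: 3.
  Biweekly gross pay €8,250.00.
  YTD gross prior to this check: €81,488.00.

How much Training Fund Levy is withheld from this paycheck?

Training Fund Levy: 7.2% × €8,250.00 = €594.00

€594.00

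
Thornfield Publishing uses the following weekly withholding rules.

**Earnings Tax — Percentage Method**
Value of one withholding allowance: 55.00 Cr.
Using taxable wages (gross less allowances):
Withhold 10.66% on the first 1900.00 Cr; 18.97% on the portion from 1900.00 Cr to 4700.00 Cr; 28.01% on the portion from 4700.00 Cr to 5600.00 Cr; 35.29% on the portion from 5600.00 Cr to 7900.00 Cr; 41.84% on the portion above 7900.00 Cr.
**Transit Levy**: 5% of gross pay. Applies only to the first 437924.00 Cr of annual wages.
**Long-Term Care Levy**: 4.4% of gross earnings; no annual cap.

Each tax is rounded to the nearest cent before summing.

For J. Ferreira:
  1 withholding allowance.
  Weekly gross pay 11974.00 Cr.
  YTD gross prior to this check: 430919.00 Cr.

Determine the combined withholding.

4356.12 Cr

Earnings Tax: taxable = 11974.00 Cr − 1×55.00 Cr = 11919.00 Cr
  1797.46 Cr + 41.84% × (11919.00 Cr − 7900.00 Cr) = 1797.46 Cr + 41.84% × 4019.00 Cr = 3479.01 Cr
Transit Levy: cap 437924.00 Cr − YTD 430919.00 Cr = 7005.00 Cr subject; 5% × 7005.00 Cr = 350.25 Cr
Long-Term Care Levy: 4.4% × 11974.00 Cr = 526.86 Cr
Total: 3479.01 Cr + 350.25 Cr + 526.86 Cr = 4356.12 Cr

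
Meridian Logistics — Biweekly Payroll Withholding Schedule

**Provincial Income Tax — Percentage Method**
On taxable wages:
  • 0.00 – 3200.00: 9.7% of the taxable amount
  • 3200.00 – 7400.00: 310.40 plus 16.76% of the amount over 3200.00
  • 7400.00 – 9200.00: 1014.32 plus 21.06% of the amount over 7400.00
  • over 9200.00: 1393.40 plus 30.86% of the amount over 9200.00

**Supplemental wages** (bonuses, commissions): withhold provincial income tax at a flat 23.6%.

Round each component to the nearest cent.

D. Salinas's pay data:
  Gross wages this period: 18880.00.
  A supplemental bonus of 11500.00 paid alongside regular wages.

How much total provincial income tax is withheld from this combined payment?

7094.65

Provincial Income Tax: taxable = 18880.00
  1393.40 + 30.86% × (18880.00 − 9200.00) = 1393.40 + 30.86% × 9680.00 = 4380.65
Supplemental (23.6% flat on bonus): 23.6% × 11500.00 = 2714.00
Total provincial income tax: 4380.65 + 2714.00 = 7094.65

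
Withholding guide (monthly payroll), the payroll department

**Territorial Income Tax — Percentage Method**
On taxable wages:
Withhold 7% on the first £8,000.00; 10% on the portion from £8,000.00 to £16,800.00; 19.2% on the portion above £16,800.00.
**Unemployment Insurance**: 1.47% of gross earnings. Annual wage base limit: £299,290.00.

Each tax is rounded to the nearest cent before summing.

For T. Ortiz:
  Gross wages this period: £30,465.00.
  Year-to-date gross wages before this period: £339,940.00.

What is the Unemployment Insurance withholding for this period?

£0.00

Unemployment Insurance: YTD £339,940.00 ≥ cap £299,290.00 → £0.00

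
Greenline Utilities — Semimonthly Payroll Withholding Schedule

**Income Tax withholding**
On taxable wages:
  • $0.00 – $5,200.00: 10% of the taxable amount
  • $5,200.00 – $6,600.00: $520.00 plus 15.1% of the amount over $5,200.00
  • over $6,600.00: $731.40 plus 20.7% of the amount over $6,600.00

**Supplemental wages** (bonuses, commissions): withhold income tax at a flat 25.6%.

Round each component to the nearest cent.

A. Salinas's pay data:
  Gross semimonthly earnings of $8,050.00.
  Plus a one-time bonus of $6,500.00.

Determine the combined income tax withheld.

Income Tax: taxable = $8,050.00
  $731.40 + 20.7% × ($8,050.00 − $6,600.00) = $731.40 + 20.7% × $1,450.00 = $1,031.55
Supplemental (25.6% flat on bonus): 25.6% × $6,500.00 = $1,664.00
Total income tax: $1,031.55 + $1,664.00 = $2,695.55

$2,695.55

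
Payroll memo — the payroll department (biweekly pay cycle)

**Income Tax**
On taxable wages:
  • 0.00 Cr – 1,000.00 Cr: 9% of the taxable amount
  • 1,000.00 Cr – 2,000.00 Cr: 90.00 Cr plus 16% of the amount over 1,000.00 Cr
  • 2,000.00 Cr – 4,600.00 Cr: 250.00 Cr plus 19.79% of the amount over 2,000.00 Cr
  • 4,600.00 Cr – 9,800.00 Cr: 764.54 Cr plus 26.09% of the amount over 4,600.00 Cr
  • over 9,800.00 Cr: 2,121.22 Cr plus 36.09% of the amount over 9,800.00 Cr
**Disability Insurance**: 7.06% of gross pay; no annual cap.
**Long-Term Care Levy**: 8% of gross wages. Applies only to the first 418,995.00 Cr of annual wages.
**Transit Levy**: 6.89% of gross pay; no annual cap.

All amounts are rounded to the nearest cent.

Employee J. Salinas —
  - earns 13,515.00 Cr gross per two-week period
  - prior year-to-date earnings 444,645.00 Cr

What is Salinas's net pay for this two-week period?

Income Tax: taxable = 13,515.00 Cr
  2,121.22 Cr + 36.09% × (13,515.00 Cr − 9,800.00 Cr) = 2,121.22 Cr + 36.09% × 3,715.00 Cr = 3,461.96 Cr
Disability Insurance: 7.06% × 13,515.00 Cr = 954.16 Cr
Long-Term Care Levy: YTD 444,645.00 Cr ≥ cap 418,995.00 Cr → 0.00 Cr
Transit Levy: 6.89% × 13,515.00 Cr = 931.18 Cr
Total withheld: 3,461.96 Cr + 954.16 Cr + 0.00 Cr + 931.18 Cr = 5,347.30 Cr
Net pay: 13,515.00 Cr − 5,347.30 Cr = 8,167.70 Cr

8,167.70 Cr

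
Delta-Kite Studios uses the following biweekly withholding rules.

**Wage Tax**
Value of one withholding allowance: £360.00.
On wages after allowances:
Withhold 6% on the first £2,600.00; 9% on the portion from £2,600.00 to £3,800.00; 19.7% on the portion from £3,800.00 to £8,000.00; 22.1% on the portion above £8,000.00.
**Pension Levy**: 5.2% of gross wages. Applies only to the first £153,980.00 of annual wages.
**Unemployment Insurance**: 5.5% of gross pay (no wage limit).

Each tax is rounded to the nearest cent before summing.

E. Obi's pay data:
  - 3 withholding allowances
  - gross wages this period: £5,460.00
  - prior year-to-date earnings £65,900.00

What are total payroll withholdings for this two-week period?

£962.48

Wage Tax: taxable = £5,460.00 − 3×£360.00 = £4,380.00
  £264.00 + 19.7% × (£4,380.00 − £3,800.00) = £264.00 + 19.7% × £580.00 = £378.26
Pension Levy: 5.2% × £5,460.00 = £283.92
Unemployment Insurance: 5.5% × £5,460.00 = £300.30
Total: £378.26 + £283.92 + £300.30 = £962.48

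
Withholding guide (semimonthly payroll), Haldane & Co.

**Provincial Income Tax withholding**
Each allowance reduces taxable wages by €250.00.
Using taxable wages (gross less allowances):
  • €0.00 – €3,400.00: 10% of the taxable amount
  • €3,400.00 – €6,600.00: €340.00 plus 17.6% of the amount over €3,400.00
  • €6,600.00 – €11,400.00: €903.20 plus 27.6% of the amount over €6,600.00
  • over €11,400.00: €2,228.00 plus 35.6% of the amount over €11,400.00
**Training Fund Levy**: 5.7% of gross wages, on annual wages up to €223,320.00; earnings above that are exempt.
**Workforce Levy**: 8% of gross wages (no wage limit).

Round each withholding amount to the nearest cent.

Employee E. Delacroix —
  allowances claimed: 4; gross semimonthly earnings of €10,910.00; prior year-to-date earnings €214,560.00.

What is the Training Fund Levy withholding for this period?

€499.32

Training Fund Levy: cap €223,320.00 − YTD €214,560.00 = €8,760.00 subject; 5.7% × €8,760.00 = €499.32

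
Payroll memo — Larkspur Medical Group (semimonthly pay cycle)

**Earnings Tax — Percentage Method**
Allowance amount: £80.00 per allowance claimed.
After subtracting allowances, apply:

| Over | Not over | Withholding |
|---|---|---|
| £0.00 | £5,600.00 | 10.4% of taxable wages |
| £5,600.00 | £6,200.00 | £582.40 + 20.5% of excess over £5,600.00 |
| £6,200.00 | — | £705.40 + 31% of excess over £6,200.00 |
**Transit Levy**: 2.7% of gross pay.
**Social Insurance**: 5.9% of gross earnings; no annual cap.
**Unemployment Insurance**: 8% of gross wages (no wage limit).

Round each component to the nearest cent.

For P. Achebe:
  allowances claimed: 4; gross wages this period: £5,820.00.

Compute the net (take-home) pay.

Earnings Tax: taxable = £5,820.00 − 4×£80.00 = £5,500.00
  10.4% × £5,500.00 = £572.00
Transit Levy: 2.7% × £5,820.00 = £157.14
Social Insurance: 5.9% × £5,820.00 = £343.38
Unemployment Insurance: 8% × £5,820.00 = £465.60
Total withheld: £572.00 + £157.14 + £343.38 + £465.60 = £1,538.12
Net pay: £5,820.00 − £1,538.12 = £4,281.88

£4,281.88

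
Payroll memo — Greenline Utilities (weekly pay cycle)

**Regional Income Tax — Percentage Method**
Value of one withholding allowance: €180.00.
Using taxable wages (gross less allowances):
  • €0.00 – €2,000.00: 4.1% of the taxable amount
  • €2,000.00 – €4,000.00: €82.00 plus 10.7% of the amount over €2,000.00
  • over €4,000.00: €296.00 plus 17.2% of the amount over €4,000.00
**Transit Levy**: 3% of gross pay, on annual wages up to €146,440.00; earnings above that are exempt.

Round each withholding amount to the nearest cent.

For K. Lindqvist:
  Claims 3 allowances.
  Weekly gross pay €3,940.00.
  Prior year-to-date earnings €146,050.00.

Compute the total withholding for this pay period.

€243.50

Regional Income Tax: taxable = €3,940.00 − 3×€180.00 = €3,400.00
  €82.00 + 10.7% × (€3,400.00 − €2,000.00) = €82.00 + 10.7% × €1,400.00 = €231.80
Transit Levy: cap €146,440.00 − YTD €146,050.00 = €390.00 subject; 3% × €390.00 = €11.70
Total: €231.80 + €11.70 = €243.50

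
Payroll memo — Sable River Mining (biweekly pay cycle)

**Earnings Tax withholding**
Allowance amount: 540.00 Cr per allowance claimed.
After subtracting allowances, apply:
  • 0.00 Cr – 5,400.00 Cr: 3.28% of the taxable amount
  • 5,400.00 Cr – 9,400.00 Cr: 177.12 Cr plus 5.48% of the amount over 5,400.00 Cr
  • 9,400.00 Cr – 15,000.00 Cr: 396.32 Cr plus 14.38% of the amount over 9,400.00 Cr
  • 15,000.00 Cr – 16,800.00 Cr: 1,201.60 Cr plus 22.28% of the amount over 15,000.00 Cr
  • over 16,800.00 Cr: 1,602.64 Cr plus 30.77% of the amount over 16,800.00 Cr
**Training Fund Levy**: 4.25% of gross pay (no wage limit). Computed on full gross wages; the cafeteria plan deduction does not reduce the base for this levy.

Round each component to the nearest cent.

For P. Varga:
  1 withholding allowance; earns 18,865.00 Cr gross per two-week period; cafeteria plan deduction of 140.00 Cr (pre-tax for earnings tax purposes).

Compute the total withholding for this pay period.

Earnings Tax: taxable = 18,865.00 Cr − 140.00 Cr − 1×540.00 Cr = 18,185.00 Cr
  1,602.64 Cr + 30.77% × (18,185.00 Cr − 16,800.00 Cr) = 1,602.64 Cr + 30.77% × 1,385.00 Cr = 2,028.80 Cr
Training Fund Levy: 4.25% × 18,865.00 Cr = 801.76 Cr
Total: 2,028.80 Cr + 801.76 Cr = 2,830.56 Cr

2,830.56 Cr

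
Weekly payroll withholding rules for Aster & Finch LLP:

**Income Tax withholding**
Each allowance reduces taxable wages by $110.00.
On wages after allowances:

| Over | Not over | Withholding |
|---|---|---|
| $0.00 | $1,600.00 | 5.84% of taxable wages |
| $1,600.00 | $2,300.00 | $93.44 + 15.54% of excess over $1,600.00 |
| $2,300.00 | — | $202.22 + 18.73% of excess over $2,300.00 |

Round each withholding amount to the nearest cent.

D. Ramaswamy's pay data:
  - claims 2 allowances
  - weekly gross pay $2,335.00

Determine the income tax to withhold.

$173.47

Income Tax: taxable = $2,335.00 − 2×$110.00 = $2,115.00
  $93.44 + 15.54% × ($2,115.00 − $1,600.00) = $93.44 + 15.54% × $515.00 = $173.47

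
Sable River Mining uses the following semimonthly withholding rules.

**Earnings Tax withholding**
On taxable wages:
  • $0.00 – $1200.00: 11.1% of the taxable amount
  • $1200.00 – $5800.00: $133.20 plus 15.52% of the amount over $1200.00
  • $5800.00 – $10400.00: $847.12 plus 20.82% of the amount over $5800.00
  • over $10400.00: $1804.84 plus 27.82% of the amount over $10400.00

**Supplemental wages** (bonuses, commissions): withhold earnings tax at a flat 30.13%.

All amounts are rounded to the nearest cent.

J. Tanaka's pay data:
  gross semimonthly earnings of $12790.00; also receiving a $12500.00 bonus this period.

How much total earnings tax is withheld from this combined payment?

Earnings Tax: taxable = $12790.00
  $1804.84 + 27.82% × ($12790.00 − $10400.00) = $1804.84 + 27.82% × $2390.00 = $2469.74
Supplemental (30.13% flat on bonus): 30.13% × $12500.00 = $3766.25
Total earnings tax: $2469.74 + $3766.25 = $6235.99

$6235.99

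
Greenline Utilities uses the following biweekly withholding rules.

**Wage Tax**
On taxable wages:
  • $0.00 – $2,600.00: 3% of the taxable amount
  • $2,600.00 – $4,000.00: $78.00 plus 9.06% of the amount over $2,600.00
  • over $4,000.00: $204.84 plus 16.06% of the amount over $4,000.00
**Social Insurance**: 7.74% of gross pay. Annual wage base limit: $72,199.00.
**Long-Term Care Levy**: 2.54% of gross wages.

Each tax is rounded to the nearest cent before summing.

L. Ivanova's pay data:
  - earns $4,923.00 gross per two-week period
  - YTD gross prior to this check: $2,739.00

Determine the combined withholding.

Wage Tax: taxable = $4,923.00
  $204.84 + 16.06% × ($4,923.00 − $4,000.00) = $204.84 + 16.06% × $923.00 = $353.07
Social Insurance: 7.74% × $4,923.00 = $381.04
Long-Term Care Levy: 2.54% × $4,923.00 = $125.04
Total: $353.07 + $381.04 + $125.04 = $859.15

$859.15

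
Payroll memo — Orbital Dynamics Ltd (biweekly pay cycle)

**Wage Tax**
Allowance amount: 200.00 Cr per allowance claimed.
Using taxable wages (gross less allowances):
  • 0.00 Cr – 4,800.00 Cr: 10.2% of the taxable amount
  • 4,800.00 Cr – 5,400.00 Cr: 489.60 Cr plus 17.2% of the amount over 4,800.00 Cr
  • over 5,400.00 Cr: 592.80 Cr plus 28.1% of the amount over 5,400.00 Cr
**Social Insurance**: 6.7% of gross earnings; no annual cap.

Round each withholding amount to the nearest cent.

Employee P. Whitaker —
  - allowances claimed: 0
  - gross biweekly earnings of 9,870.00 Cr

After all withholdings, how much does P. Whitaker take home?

Wage Tax: taxable = 9,870.00 Cr
  592.80 Cr + 28.1% × (9,870.00 Cr − 5,400.00 Cr) = 592.80 Cr + 28.1% × 4,470.00 Cr = 1,848.87 Cr
Social Insurance: 6.7% × 9,870.00 Cr = 661.29 Cr
Total withheld: 1,848.87 Cr + 661.29 Cr = 2,510.16 Cr
Net pay: 9,870.00 Cr − 2,510.16 Cr = 7,359.84 Cr

7,359.84 Cr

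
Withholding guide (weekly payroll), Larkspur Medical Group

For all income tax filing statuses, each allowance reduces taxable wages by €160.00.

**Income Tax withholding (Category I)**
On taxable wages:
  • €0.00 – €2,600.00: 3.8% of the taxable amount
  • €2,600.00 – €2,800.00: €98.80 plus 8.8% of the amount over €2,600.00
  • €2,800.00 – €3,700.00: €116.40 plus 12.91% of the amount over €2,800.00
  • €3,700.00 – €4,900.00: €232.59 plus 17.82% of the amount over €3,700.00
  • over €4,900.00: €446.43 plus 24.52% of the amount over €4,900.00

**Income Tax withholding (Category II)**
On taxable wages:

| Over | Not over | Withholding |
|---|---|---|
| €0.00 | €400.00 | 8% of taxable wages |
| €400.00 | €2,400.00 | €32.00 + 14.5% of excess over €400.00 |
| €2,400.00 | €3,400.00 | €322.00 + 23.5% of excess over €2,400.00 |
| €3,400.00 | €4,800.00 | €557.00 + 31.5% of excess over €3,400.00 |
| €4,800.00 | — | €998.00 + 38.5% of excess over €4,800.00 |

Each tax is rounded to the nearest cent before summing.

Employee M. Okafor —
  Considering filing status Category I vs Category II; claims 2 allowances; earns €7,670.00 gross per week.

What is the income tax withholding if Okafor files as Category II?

€1,979.75

Income Tax (Category II): taxable = €7,670.00 − 2×€160.00 = €7,350.00
  €998.00 + 38.5% × (€7,350.00 − €4,800.00) = €998.00 + 38.5% × €2,550.00 = €1,979.75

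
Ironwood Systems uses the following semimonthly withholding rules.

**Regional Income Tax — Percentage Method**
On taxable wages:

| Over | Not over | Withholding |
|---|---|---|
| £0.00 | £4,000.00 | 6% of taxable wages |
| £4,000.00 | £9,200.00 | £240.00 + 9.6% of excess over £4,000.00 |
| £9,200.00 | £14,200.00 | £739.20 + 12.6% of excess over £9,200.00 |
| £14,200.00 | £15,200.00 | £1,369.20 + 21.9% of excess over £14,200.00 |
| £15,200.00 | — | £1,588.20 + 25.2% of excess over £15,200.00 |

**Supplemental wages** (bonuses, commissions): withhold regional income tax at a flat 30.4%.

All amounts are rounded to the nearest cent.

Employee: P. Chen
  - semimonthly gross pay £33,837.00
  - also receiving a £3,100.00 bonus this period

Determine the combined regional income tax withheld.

£7,227.12

Regional Income Tax: taxable = £33,837.00
  £1,588.20 + 25.2% × (£33,837.00 − £15,200.00) = £1,588.20 + 25.2% × £18,637.00 = £6,284.72
Supplemental (30.4% flat on bonus): 30.4% × £3,100.00 = £942.40
Total regional income tax: £6,284.72 + £942.40 = £7,227.12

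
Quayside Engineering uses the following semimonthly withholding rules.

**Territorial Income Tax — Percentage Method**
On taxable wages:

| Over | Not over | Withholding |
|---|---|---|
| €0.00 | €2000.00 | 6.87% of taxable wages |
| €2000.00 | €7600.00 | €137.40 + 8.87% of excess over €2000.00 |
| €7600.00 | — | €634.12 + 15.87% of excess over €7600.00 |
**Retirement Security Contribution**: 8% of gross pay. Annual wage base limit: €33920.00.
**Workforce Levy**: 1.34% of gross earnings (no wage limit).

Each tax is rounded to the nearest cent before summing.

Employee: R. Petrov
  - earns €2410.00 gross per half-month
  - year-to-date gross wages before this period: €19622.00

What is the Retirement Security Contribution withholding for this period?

€192.80

Retirement Security Contribution: 8% × €2410.00 = €192.80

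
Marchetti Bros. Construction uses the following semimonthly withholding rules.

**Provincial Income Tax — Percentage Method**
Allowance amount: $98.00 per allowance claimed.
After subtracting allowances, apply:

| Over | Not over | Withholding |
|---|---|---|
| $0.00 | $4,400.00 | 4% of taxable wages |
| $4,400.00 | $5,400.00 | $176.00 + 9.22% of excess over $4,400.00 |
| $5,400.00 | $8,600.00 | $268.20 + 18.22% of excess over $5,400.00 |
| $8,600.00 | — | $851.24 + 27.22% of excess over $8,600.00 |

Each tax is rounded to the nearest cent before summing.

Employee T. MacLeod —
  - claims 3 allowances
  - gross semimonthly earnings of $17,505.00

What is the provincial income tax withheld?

$3,195.15

Provincial Income Tax: taxable = $17,505.00 − 3×$98.00 = $17,211.00
  $851.24 + 27.22% × ($17,211.00 − $8,600.00) = $851.24 + 27.22% × $8,611.00 = $3,195.15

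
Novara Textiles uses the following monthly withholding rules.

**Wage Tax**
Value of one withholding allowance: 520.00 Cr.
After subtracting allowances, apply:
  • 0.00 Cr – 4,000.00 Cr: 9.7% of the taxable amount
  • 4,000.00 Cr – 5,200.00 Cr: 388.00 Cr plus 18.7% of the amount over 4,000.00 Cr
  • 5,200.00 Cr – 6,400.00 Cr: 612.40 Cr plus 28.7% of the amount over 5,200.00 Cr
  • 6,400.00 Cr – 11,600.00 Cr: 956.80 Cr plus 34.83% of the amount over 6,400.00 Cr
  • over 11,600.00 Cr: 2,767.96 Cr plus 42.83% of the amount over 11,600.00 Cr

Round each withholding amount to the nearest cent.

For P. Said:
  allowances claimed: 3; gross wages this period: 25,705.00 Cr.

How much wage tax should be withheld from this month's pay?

8,140.98 Cr

Wage Tax: taxable = 25,705.00 Cr − 3×520.00 Cr = 24,145.00 Cr
  2,767.96 Cr + 42.83% × (24,145.00 Cr − 11,600.00 Cr) = 2,767.96 Cr + 42.83% × 12,545.00 Cr = 8,140.98 Cr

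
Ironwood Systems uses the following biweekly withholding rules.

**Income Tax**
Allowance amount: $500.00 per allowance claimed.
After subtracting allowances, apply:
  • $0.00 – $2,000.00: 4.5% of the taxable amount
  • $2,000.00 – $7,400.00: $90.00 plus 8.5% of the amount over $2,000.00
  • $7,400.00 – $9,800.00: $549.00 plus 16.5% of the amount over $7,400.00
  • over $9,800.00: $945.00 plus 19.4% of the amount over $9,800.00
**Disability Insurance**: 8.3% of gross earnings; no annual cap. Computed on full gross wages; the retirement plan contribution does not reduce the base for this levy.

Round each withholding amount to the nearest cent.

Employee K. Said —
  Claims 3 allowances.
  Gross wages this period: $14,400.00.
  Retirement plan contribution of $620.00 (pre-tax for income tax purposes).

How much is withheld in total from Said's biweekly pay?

Income Tax: taxable = $14,400.00 − $620.00 − 3×$500.00 = $12,280.00
  $945.00 + 19.4% × ($12,280.00 − $9,800.00) = $945.00 + 19.4% × $2,480.00 = $1,426.12
Disability Insurance: 8.3% × $14,400.00 = $1,195.20
Total: $1,426.12 + $1,195.20 = $2,621.32

$2,621.32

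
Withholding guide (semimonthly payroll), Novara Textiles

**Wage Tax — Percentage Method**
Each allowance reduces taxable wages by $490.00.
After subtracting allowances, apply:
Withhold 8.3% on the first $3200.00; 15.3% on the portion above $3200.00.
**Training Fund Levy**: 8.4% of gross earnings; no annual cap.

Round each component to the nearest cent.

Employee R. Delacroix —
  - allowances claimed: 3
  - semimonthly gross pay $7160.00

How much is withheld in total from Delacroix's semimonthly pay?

$1248.01

Wage Tax: taxable = $7160.00 − 3×$490.00 = $5690.00
  $265.60 + 15.3% × ($5690.00 − $3200.00) = $265.60 + 15.3% × $2490.00 = $646.57
Training Fund Levy: 8.4% × $7160.00 = $601.44
Total: $646.57 + $601.44 = $1248.01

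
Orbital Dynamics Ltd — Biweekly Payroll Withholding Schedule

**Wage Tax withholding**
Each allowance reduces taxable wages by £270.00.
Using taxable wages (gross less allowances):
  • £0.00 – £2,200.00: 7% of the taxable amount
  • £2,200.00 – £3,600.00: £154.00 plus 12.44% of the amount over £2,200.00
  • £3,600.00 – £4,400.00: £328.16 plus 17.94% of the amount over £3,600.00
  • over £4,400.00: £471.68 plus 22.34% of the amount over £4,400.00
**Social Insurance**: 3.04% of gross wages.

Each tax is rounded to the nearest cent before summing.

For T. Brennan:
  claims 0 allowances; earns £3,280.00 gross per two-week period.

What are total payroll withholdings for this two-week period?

Wage Tax: taxable = £3,280.00
  £154.00 + 12.44% × (£3,280.00 − £2,200.00) = £154.00 + 12.44% × £1,080.00 = £288.35
Social Insurance: 3.04% × £3,280.00 = £99.71
Total: £288.35 + £99.71 = £388.06

£388.06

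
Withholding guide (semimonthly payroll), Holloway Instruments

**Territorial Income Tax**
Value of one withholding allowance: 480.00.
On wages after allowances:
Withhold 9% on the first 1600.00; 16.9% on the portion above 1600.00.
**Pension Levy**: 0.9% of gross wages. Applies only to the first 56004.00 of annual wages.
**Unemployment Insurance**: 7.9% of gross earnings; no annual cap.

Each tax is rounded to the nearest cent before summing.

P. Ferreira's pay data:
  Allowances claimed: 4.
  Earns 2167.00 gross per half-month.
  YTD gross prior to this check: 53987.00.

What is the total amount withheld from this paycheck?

211.57

Territorial Income Tax: taxable = 2167.00 − 4×480.00 = 247.00
  9% × 247.00 = 22.23
Pension Levy: cap 56004.00 − YTD 53987.00 = 2017.00 subject; 0.9% × 2017.00 = 18.15
Unemployment Insurance: 7.9% × 2167.00 = 171.19
Total: 22.23 + 18.15 + 171.19 = 211.57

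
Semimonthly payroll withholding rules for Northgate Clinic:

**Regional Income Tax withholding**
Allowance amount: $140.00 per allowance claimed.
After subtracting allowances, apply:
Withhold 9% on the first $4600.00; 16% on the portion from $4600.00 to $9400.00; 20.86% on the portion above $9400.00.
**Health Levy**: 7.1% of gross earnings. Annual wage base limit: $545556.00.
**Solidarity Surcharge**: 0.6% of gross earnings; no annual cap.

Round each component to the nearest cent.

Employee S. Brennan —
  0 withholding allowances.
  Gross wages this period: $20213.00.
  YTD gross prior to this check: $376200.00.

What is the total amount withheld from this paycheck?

$4993.99

Regional Income Tax: taxable = $20213.00
  $1182.00 + 20.86% × ($20213.00 − $9400.00) = $1182.00 + 20.86% × $10813.00 = $3437.59
Health Levy: 7.1% × $20213.00 = $1435.12
Solidarity Surcharge: 0.6% × $20213.00 = $121.28
Total: $3437.59 + $1435.12 + $121.28 = $4993.99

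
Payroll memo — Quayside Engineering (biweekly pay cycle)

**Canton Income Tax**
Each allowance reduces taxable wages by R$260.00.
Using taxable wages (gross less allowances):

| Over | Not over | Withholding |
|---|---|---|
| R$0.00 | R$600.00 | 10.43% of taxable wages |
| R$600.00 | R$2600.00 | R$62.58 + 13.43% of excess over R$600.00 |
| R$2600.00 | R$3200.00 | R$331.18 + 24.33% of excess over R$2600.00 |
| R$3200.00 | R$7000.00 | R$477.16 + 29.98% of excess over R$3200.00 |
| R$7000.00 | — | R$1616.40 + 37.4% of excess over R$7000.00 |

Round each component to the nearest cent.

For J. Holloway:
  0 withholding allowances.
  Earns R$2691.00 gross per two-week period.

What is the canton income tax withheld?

R$353.32

Canton Income Tax: taxable = R$2691.00
  R$331.18 + 24.33% × (R$2691.00 − R$2600.00) = R$331.18 + 24.33% × R$91.00 = R$353.32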